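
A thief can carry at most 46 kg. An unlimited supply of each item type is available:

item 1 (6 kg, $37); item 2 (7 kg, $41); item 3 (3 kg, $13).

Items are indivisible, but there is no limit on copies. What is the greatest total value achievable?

Best value-per-unit is item 1 at 37/6; filling with it alone gives 7×37 = 259.
Optimal mix: 6×item 1 + 1×item 2 + 1×item 3 → weight 46, value 276.

$276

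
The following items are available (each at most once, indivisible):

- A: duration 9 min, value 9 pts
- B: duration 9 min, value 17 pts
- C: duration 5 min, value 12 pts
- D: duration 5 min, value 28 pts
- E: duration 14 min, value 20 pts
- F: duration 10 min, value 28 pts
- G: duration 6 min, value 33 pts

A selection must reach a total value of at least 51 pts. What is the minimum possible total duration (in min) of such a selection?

11

Subsets with value ≥ 51, sorted by total duration:
- D+G: duration 11, value 61
- D+F: duration 15, value 56
- C+D+G: duration 16, value 73
Minimum duration: 11 min.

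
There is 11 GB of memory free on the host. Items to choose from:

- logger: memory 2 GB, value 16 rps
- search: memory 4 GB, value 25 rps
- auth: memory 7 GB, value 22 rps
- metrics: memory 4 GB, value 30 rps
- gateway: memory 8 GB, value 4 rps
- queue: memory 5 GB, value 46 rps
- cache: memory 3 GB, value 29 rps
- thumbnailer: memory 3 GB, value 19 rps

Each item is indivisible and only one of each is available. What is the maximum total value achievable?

94 rps

This is a 0/1 knapsack; check combinations near the capacity.
- queue+cache+thumbnailer: memory 5+3+3=11, value 46+29+19=94
- logger+metrics+queue: memory 2+4+5=11, value 16+30+46=92
- logger+queue+cache: memory 2+5+3=10, value 16+46+29=91
- logger+search+queue: memory 2+4+5=11, value 16+25+46=87
- search+metrics+cache: memory 4+4+3=11, value 25+30+29=84
Best: 94 rps.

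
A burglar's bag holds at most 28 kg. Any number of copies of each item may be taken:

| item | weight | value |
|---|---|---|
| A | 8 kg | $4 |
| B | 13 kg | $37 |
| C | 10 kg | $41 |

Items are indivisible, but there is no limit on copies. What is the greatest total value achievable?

Best value-per-unit is C at 41/10; filling with it alone gives 2×41 = 82.
Optimal mix: 1×A + 2×C → weight 28, value 86.

$86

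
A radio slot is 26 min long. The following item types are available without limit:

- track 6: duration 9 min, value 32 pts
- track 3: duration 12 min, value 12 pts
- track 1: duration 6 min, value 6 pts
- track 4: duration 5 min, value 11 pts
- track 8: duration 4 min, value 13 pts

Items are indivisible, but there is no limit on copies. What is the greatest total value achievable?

Best value-per-unit is track 6 at 32/9; filling with it alone gives 2×32 = 64.
Optimal mix: 2×track 6 + 2×track 8 → duration 26, value 90.

90 pts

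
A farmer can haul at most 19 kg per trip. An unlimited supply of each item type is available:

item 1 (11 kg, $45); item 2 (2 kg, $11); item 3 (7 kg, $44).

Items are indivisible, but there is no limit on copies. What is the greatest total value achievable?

$110

Best value-per-unit is item 3 at 44/7; filling with it alone gives 2×44 = 88.
Optimal mix: 6×item 2 + 1×item 3 → weight 19, value 110.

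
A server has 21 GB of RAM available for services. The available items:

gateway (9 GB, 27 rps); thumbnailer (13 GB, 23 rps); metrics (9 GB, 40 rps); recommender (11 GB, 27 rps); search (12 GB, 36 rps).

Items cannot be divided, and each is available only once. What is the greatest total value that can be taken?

Check high-value combinations within 21 GB:
- metrics+search: memory 9+12=21, value 40+36=76
- gateway+metrics: memory 9+9=18, value 27+40=67
- metrics+recommender: memory 9+11=20, value 40+27=67
- gateway+search: memory 9+12=21, value 27+36=63
Best: 76 rps.

76 rps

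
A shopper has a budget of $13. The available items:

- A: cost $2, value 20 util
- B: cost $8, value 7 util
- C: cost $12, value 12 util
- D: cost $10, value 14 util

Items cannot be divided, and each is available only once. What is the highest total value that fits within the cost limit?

34 util

Check high-value combinations within $13:
- A+D: cost 2+10=12, value 20+14=34
- A+B: cost 2+8=10, value 20+7=27
- A: cost 2, value 20
- D: cost 10, value 14
- C: cost 12, value 12
Best: 34 util.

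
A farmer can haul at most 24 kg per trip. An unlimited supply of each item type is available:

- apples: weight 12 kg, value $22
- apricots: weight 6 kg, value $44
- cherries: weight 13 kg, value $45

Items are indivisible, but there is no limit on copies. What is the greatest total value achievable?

Best value-per-unit is apricots at 44/6, and filling with it alone uses weight 4×6=24. No mix of the others beats 4×44 = 176.

$176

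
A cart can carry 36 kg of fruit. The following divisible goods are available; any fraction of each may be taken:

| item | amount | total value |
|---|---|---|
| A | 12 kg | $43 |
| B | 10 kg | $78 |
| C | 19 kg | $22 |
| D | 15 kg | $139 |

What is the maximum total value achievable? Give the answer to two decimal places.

Take in order of value per unit:
- D (139/15 per unit): all 15 → value 139, running total 139.00
- B (78/10 per unit): all 10 → value 78, running total 217.00
- A (43/12 per unit): 11 of 12 → value 11×43/12 = 39.4167, running total 256.42
Total 256.42.

256.42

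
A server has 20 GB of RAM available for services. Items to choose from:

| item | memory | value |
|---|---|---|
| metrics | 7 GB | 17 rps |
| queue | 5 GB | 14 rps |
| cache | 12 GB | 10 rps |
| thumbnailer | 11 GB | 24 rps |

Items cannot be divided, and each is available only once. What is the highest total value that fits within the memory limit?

41 rps

This is a 0/1 knapsack; check combinations near the capacity.
- metrics+thumbnailer: memory 7+11=18, value 17+24=41
- queue+thumbnailer: memory 5+11=16, value 14+24=38
- metrics+queue: memory 7+5=12, value 17+14=31
Best: 41 rps.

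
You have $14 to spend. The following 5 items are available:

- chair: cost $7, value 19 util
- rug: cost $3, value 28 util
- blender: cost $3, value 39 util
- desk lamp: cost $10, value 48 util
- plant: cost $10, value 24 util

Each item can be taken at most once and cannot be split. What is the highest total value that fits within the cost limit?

87 util

Check high-value combinations within $14:
- blender+desk lamp: cost 3+10=13, value 39+48=87
- chair+rug+blender: cost 7+3+3=13, value 19+28+39=86
- rug+desk lamp: cost 3+10=13, value 28+48=76
- rug+blender: cost 3+3=6, value 28+39=67
Best: 87 util.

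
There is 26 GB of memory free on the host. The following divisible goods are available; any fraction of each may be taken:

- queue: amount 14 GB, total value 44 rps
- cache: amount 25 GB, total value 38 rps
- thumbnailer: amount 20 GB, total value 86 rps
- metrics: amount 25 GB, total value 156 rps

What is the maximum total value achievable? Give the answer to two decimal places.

160.30

Take in order of value per unit:
- metrics (156/25 per unit): all 25 → value 156, running total 156.00
- thumbnailer (86/20 per unit): 1 of 20 → value 1×86/20 = 4.3000, running total 160.30
Total 160.30.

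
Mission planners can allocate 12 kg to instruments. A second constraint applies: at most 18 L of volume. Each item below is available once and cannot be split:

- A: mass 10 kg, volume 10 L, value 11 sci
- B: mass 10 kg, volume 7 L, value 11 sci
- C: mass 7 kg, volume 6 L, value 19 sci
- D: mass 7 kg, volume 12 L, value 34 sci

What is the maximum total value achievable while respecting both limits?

34 sci

Feasible sets respecting both limits:
- D: mass 7, volume 12, value 34
- C: mass 7, volume 6, value 19
- A: mass 10, volume 10, value 11
Best: 34 sci.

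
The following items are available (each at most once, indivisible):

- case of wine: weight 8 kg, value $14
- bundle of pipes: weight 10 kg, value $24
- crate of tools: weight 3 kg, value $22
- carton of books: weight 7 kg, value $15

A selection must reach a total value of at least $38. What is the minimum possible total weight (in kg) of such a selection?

Subsets with value ≥ 38, sorted by total weight:
- bundle of pipes+crate of tools: weight 13, value 46
- bundle of pipes+carton of books: weight 17, value 39
- case of wine+crate of tools+carton of books: weight 18, value 51
Minimum weight: 13 kg.

13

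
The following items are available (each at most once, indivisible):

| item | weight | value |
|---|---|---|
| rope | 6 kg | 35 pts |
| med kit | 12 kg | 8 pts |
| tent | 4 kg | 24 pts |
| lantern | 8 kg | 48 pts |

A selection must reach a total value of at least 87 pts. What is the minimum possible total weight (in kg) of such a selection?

18

Subsets with value ≥ 87, sorted by total weight:
- rope+tent+lantern: weight 18, value 107
- rope+med kit+lantern: weight 26, value 91
Minimum weight: 18 kg.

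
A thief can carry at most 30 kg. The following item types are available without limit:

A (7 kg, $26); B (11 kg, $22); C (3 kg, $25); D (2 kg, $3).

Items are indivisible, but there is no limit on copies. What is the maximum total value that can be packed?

Best value-per-unit is C at 25/3, and filling with it alone uses weight 10×3=30. No mix of the others beats 10×25 = 250.

$250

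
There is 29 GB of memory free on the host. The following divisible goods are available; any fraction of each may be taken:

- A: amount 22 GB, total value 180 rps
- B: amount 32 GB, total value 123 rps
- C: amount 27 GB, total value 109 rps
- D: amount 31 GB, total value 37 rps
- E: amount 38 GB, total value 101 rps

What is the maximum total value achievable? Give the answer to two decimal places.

208.26

Take in order of value per unit:
- A (180/22 per unit): all 22 → value 180, running total 180.00
- C (109/27 per unit): 7 of 27 → value 7×109/27 = 28.2593, running total 208.26
Total 208.26.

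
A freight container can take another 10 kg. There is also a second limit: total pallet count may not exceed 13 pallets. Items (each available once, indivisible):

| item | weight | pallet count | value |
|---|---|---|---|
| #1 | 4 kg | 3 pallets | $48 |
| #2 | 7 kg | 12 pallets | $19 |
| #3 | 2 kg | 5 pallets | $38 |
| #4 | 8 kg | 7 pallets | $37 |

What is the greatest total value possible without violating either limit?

$86

Feasible sets respecting both limits:
- #1+#3: weight 6, pallet count 8, value 86
- #3+#4: weight 10, pallet count 12, value 75
- #1: weight 4, pallet count 3, value 48
Best: $86.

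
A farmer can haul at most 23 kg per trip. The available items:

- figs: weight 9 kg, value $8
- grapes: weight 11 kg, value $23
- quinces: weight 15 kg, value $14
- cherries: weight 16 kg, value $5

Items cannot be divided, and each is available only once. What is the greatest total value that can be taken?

$31

This is a 0/1 knapsack; check combinations near the capacity.
- figs+grapes: weight 9+11=20, value 8+23=31
- grapes: weight 11, value 23
- quinces: weight 15, value 14
Best: $31.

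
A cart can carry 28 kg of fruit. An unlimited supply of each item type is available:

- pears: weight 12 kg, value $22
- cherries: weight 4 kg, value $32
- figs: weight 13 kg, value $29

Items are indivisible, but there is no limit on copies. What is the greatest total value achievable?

$224

Best value-per-unit is cherries at 32/4, and filling with it alone uses weight 7×4=28. No mix of the others beats 7×32 = 224.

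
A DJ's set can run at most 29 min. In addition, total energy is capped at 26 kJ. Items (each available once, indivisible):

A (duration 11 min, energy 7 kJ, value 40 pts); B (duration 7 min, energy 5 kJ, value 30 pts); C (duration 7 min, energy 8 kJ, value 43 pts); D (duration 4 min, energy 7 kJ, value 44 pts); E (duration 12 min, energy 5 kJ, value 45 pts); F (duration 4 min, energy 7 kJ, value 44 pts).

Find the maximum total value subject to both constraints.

Feasible sets respecting both limits:
- B+D+E+F: duration 27, energy 24, value 163
- A+B+D+F: duration 26, energy 26, value 158
- D+E+F: duration 20, energy 19, value 133
- C+D+E: duration 23, energy 20, value 132
Best: 163 pts.

163 pts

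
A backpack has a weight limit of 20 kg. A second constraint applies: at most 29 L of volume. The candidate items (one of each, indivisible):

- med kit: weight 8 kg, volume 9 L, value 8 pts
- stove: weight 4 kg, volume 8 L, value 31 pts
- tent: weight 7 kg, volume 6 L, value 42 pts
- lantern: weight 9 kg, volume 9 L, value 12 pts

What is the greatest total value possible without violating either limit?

Feasible sets respecting both limits:
- stove+tent+lantern: weight 20, volume 23, value 85
- med kit+stove+tent: weight 19, volume 23, value 81
- stove+tent: weight 11, volume 14, value 73
- tent+lantern: weight 16, volume 15, value 54
Best: 85 pts.

85 pts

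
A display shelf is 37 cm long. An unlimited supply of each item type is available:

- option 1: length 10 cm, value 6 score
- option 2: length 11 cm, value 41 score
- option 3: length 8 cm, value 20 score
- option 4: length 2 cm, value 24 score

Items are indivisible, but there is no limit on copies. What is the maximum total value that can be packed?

432 score

Best value-per-unit is option 4 at 24/2, and filling with it alone uses length 18×2=36. No mix of the others beats 18×24 = 432.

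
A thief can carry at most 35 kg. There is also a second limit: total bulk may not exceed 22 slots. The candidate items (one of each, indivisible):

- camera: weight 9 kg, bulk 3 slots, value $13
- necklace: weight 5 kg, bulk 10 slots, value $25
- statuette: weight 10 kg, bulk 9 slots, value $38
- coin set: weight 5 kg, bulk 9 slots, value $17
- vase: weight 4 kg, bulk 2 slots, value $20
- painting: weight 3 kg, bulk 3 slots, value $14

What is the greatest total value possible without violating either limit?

$85

Feasible sets respecting both limits:
- camera+statuette+vase+painting: weight 26, bulk 17, value 85
- necklace+statuette+vase: weight 19, bulk 21, value 83
- necklace+statuette+painting: weight 18, bulk 22, value 77
- camera+necklace+statuette: weight 24, bulk 22, value 76
Best: $85.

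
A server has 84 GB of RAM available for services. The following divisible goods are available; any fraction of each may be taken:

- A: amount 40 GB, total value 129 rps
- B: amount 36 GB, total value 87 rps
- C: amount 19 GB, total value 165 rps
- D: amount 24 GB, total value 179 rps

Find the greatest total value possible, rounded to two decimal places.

475.42

Take in order of value per unit:
- C (165/19 per unit): all 19 → value 165, running total 165.00
- D (179/24 per unit): all 24 → value 179, running total 344.00
- A (129/40 per unit): all 40 → value 129, running total 473.00
- B (87/36 per unit): 1 of 36 → value 1×87/36 = 2.4167, running total 475.42
Total 475.42.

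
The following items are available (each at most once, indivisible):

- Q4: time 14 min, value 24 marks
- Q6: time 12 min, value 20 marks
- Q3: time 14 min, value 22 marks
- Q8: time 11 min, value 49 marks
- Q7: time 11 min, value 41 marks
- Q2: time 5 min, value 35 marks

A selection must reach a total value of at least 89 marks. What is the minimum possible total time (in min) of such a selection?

Subsets with value ≥ 89, sorted by total time:
- Q8+Q7: time 22, value 90
- Q8+Q7+Q2: time 27, value 125
Minimum time: 22 min.

22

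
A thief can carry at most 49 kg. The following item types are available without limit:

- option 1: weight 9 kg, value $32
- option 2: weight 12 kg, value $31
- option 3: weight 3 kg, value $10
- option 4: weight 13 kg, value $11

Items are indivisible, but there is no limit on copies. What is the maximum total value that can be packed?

Best value-per-unit is option 1 at 32/9; filling with it alone gives 5×32 = 160.
Optimal mix: 5×option 1 + 1×option 3 → weight 48, value 170.

$170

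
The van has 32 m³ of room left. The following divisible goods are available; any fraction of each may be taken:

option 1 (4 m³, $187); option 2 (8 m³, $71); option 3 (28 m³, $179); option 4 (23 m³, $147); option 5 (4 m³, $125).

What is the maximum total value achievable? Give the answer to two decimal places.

Take in order of value per unit:
- option 1 (187/4 per unit): all 4 → value 187, running total 187.00
- option 5 (125/4 per unit): all 4 → value 125, running total 312.00
- option 2 (71/8 per unit): all 8 → value 71, running total 383.00
- option 3 (179/28 per unit): 16 of 28 → value 16×179/28 = 102.2857, running total 485.29
Total 485.29.

485.29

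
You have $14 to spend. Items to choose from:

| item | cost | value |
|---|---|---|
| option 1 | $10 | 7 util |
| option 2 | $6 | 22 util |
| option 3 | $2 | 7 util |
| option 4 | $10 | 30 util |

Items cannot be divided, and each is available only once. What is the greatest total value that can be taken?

This is a 0/1 knapsack; check combinations near the capacity.
- option 3+option 4: cost 2+10=12, value 7+30=37
- option 4: cost 10, value 30
- option 2+option 3: cost 6+2=8, value 22+7=29
- option 2: cost 6, value 22
- option 1+option 3: cost 10+2=12, value 7+7=14
Best: 37 util.

37 util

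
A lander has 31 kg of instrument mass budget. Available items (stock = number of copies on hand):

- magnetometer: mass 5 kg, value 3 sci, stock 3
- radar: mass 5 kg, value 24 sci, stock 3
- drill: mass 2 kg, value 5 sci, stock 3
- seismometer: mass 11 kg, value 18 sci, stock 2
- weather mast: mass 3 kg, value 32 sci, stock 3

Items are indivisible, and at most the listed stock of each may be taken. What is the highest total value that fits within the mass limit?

Best selections within mass 31 and stock limits:
- 3×radar + 3×drill + 3×weather mast: mass 30, value 183
- 3×radar + 2×drill + 3×weather mast: mass 28, value 178
- 1×magnetometer + 3×radar + 1×drill + 3×weather mast: mass 31, value 176
Best: 183 sci.

183 sci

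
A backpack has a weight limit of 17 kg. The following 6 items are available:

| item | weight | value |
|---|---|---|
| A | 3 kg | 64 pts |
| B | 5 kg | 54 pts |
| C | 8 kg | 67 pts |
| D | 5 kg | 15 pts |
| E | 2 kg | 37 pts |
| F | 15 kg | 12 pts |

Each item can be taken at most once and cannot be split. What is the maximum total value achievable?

185 pts

Check high-value combinations within 17 kg:
- A+B+C: weight 3+5+8=16, value 64+54+67=185
- A+B+D+E: weight 3+5+5+2=15, value 64+54+15+37=170
- A+C+E: weight 3+8+2=13, value 64+67+37=168
Best: 185 pts.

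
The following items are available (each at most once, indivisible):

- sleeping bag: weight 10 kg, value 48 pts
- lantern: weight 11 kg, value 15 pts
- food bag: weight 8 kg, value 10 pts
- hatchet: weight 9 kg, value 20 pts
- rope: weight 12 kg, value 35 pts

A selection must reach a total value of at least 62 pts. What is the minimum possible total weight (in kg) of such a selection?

Subsets with value ≥ 62, sorted by total weight:
- sleeping bag+hatchet: weight 19, value 68
- sleeping bag+lantern: weight 21, value 63
Minimum weight: 19 kg.

19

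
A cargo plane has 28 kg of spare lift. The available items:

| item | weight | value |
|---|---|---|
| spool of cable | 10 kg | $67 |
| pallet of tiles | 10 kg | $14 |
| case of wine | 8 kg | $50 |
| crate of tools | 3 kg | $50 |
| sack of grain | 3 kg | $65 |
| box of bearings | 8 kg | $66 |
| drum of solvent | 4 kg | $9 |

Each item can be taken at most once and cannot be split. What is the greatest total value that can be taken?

$257

Check high-value combinations within 28 kg:
- spool of cable+crate of tools+sack of grain+box of bearings+drum of solvent: weight 10+3+3+8+4=28, value 67+50+65+66+9=257
- spool of cable+crate of tools+sack of grain+box of bearings: weight 10+3+3+8=24, value 67+50+65+66=248
- spool of cable+case of wine+crate of tools+sack of grain+drum of solvent: weight 10+8+3+3+4=28, value 67+50+50+65+9=241
- case of wine+crate of tools+sack of grain+box of bearings+drum of solvent: weight 8+3+3+8+4=26, value 50+50+65+66+9=240
- spool of cable+case of wine+crate of tools+sack of grain: weight 10+8+3+3=24, value 67+50+50+65=232
Best: $257.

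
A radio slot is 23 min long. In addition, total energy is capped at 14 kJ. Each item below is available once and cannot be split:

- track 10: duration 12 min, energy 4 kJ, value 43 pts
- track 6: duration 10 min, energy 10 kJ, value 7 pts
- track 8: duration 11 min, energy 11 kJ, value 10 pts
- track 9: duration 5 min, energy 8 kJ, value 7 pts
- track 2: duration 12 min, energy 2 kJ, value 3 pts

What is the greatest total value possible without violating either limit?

Feasible sets respecting both limits:
- track 10+track 6: duration 22, energy 14, value 50
- track 10+track 9: duration 17, energy 12, value 50
- track 10: duration 12, energy 4, value 43
- track 8+track 2: duration 23, energy 13, value 13
Best: 50 pts.

50 pts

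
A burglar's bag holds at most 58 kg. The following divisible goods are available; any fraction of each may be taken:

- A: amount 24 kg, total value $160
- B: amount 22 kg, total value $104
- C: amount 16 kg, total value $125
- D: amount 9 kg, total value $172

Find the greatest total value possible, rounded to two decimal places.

Take in order of value per unit:
- D (172/9 per unit): all 9 → value 172, running total 172.00
- C (125/16 per unit): all 16 → value 125, running total 297.00
- A (160/24 per unit): all 24 → value 160, running total 457.00
- B (104/22 per unit): 9 of 22 → value 9×104/22 = 42.5455, running total 499.55
Total 499.55.

499.55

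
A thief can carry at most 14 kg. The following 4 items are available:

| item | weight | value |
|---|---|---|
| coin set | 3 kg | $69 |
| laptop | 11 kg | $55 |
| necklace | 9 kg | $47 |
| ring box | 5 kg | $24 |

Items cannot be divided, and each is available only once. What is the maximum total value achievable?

$124

Check high-value combinations within 14 kg:
- coin set+laptop: weight 3+11=14, value 69+55=124
- coin set+necklace: weight 3+9=12, value 69+47=116
- coin set+ring box: weight 3+5=8, value 69+24=93
- necklace+ring box: weight 9+5=14, value 47+24=71
Best: $124.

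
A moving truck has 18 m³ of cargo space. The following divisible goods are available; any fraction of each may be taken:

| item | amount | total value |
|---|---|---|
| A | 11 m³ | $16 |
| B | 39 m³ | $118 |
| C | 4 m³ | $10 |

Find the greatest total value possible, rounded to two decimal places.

Take in order of value per unit:
- B (118/39 per unit): 18 of 39 → value 18×118/39 = 54.4615, running total 54.46
Total 54.46.

54.46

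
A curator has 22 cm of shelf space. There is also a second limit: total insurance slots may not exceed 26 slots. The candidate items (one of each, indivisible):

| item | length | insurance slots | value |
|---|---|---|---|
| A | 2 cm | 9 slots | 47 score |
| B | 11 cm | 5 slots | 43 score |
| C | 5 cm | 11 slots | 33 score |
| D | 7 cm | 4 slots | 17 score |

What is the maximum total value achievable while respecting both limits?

Feasible sets respecting both limits:
- A+B+C: length 18, insurance slots 25, value 123
- A+B+D: length 20, insurance slots 18, value 107
- A+C+D: length 14, insurance slots 24, value 97
Best: 123 score.

123 score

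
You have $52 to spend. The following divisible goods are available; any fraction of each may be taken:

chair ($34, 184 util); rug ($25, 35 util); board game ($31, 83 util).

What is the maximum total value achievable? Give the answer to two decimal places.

Take in order of value per unit:
- chair (184/34 per unit): all 34 → value 184, running total 184.00
- board game (83/31 per unit): 18 of 31 → value 18×83/31 = 48.1935, running total 232.19
Total 232.19.

232.19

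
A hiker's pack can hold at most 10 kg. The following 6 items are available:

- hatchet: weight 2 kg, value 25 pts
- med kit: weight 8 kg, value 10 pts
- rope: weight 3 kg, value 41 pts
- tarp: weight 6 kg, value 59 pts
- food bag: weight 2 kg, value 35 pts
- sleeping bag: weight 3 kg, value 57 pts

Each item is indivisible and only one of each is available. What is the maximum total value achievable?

Check high-value combinations within 10 kg:
- hatchet+rope+food bag+sleeping bag: weight 2+3+2+3=10, value 25+41+35+57=158
- rope+food bag+sleeping bag: weight 3+2+3=8, value 41+35+57=133
- hatchet+rope+sleeping bag: weight 2+3+3=8, value 25+41+57=123
- hatchet+tarp+food bag: weight 2+6+2=10, value 25+59+35=119
Best: 158 pts.

158 pts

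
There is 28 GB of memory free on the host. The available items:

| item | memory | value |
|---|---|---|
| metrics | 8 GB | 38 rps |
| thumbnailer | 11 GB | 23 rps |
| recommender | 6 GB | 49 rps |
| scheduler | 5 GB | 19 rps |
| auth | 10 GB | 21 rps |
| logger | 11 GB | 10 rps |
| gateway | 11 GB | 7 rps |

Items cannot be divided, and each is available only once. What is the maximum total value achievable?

110 rps

Check high-value combinations within 28 GB:
- metrics+thumbnailer+recommender: memory 8+11+6=25, value 38+23+49=110
- metrics+recommender+auth: memory 8+6+10=24, value 38+49+21=108
- metrics+recommender+scheduler: memory 8+6+5=19, value 38+49+19=106
- metrics+recommender+logger: memory 8+6+11=25, value 38+49+10=97
Best: 110 rps.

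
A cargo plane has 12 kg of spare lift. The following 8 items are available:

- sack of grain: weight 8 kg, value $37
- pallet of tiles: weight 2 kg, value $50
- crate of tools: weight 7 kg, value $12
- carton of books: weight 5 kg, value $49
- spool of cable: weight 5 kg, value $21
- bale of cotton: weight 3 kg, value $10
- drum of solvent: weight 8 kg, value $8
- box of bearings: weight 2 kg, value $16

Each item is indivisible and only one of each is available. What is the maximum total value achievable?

$125

Check high-value combinations within 12 kg:
- pallet of tiles+carton of books+bale of cotton+box of bearings: weight 2+5+3+2=12, value 50+49+10+16=125
- pallet of tiles+carton of books+spool of cable: weight 2+5+5=12, value 50+49+21=120
- pallet of tiles+carton of books+box of bearings: weight 2+5+2=9, value 50+49+16=115
Best: $125.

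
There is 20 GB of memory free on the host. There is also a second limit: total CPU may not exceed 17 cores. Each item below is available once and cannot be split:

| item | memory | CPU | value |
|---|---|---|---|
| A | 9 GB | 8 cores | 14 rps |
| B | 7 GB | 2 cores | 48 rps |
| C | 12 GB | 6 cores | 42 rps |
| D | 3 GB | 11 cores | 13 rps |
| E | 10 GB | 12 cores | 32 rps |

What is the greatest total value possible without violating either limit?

90 rps

Feasible sets respecting both limits:
- B+C: memory 19, CPU 8, value 90
- B+E: memory 17, CPU 14, value 80
- A+B: memory 16, CPU 10, value 62
Best: 90 rps.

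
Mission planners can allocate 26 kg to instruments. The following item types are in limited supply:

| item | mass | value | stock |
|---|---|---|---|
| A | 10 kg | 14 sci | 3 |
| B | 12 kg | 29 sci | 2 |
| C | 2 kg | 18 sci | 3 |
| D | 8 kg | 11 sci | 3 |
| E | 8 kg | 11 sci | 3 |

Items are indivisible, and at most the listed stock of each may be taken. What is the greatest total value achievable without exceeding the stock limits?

Best selections within mass 26 and stock limits:
- 1×B + 3×C + 1×E: mass 26, value 94
- 1×B + 3×C + 1×D: mass 26, value 94
- 1×B + 3×C: mass 18, value 83
- 2×A + 3×C: mass 26, value 82
Best: 94 sci.

94 sci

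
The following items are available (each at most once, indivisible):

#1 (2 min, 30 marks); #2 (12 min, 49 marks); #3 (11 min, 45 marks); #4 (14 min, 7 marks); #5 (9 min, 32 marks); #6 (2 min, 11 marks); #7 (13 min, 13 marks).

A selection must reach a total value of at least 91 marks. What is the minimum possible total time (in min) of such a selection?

Subsets with value ≥ 91, sorted by total time:
- #1+#3+#5: time 22, value 107
- #1+#2+#5: time 23, value 111
- #2+#3: time 23, value 94
Minimum time: 22 min.

22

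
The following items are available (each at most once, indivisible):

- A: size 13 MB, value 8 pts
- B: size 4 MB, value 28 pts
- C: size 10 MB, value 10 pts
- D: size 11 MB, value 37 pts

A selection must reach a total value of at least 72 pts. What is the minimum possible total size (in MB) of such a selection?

Subsets with value ≥ 72, sorted by total size:
- B+C+D: size 25, value 75
- A+B+D: size 28, value 73
- A+B+C+D: size 38, value 83
Minimum size: 25 MB.

25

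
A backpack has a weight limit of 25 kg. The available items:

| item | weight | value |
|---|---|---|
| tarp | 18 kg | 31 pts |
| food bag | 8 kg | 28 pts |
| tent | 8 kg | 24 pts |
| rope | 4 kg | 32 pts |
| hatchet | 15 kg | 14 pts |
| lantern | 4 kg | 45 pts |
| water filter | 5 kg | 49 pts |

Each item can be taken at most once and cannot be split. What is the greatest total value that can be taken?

154 pts

Check high-value combinations within 25 kg:
- food bag+rope+lantern+water filter: weight 8+4+4+5=21, value 28+32+45+49=154
- tent+rope+lantern+water filter: weight 8+4+4+5=21, value 24+32+45+49=150
- food bag+tent+lantern+water filter: weight 8+8+4+5=25, value 28+24+45+49=146
Best: 154 pts.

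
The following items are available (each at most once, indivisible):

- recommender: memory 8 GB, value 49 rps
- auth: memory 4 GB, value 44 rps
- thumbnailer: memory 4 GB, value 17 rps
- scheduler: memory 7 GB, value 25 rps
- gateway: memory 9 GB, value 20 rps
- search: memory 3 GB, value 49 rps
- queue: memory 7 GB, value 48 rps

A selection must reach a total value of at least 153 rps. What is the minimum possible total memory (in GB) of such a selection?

18

Subsets with value ≥ 153, sorted by total memory:
- auth+thumbnailer+search+queue: memory 18, value 158
- recommender+auth+thumbnailer+search: memory 19, value 159
- auth+scheduler+search+queue: memory 21, value 166
- recommender+auth+search+queue: memory 22, value 190
Minimum memory: 18 GB.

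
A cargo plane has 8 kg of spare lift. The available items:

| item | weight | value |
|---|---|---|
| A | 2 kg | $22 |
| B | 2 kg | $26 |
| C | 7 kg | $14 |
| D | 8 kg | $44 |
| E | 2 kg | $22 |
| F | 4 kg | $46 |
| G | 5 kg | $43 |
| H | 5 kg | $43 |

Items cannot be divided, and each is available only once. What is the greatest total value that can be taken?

Check high-value combinations within 8 kg:
- A+B+F: weight 2+2+4=8, value 22+26+46=94
- B+E+F: weight 2+2+4=8, value 26+22+46=94
- A+E+F: weight 2+2+4=8, value 22+22+46=90
- B+F: weight 2+4=6, value 26+46=72
Best: $94.

$94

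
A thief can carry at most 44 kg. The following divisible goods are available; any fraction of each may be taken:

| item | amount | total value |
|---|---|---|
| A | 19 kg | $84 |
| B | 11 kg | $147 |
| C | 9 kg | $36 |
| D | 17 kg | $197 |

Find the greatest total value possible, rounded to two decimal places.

414.74

Take in order of value per unit:
- B (147/11 per unit): all 11 → value 147, running total 147.00
- D (197/17 per unit): all 17 → value 197, running total 344.00
- A (84/19 per unit): 16 of 19 → value 16×84/19 = 70.7368, running total 414.74
Total 414.74.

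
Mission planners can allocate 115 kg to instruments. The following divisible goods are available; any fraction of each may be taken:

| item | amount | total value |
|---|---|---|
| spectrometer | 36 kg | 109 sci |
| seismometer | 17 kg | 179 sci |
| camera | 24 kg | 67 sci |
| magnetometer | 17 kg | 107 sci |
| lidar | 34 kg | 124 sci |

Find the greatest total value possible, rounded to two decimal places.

Take in order of value per unit:
- seismometer (179/17 per unit): all 17 → value 179, running total 179.00
- magnetometer (107/17 per unit): all 17 → value 107, running total 286.00
- lidar (124/34 per unit): all 34 → value 124, running total 410.00
- spectrometer (109/36 per unit): all 36 → value 109, running total 519.00
- camera (67/24 per unit): 11 of 24 → value 11×67/24 = 30.7083, running total 549.71
Total 549.71.

549.71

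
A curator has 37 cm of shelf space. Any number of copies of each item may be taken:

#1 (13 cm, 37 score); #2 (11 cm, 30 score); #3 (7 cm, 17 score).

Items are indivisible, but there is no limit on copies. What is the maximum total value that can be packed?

Best value-per-unit is #1 at 37/13; filling with it alone gives 2×37 = 74.
Optimal mix: 2×#1 + 1×#2 → length 37, value 104.

104 score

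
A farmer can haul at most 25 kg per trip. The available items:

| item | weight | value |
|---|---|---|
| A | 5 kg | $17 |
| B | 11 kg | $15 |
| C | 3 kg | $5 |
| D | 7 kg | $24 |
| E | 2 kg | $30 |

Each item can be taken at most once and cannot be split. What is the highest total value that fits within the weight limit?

$86

Check high-value combinations within 25 kg:
- A+B+D+E: weight 5+11+7+2=25, value 17+15+24+30=86
- A+C+D+E: weight 5+3+7+2=17, value 17+5+24+30=76
- B+C+D+E: weight 11+3+7+2=23, value 15+5+24+30=74
- A+D+E: weight 5+7+2=14, value 17+24+30=71
Best: $86.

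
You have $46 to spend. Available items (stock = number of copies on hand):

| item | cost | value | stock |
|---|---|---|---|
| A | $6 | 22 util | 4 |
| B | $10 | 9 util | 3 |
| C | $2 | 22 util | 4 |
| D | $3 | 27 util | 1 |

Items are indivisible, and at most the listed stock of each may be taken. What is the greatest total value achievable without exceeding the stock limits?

Top feasible selections:
- 4×A + 1×B + 4×C + 1×D: cost 45, value 212
- 4×A + 4×C + 1×D: cost 35, value 203
Best: 212 util.

212 util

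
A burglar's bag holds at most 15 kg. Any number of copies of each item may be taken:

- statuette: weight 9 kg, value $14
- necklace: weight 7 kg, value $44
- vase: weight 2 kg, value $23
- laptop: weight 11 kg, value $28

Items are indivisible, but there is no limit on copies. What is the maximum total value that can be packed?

$161

Best value-per-unit is vase at 23/2, and filling with it alone uses weight 7×2=14. No mix of the others beats 7×23 = 161.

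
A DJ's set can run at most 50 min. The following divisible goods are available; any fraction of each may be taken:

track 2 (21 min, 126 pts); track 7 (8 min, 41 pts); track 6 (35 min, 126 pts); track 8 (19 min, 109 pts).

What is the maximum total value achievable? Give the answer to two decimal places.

Take in order of value per unit:
- track 2 (126/21 per unit): all 21 → value 126, running total 126.00
- track 8 (109/19 per unit): all 19 → value 109, running total 235.00
- track 7 (41/8 per unit): all 8 → value 41, running total 276.00
- track 6 (126/35 per unit): 2 of 35 → value 2×126/35 = 7.2000, running total 283.20
Total 283.20.

283.20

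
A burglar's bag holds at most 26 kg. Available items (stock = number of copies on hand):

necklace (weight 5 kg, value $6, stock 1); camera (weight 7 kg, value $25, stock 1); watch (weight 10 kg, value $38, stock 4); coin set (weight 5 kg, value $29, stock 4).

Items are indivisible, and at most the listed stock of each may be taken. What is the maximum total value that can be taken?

Top feasible selections:
- 1×watch + 3×coin set: weight 25, value 125
- 1×necklace + 4×coin set: weight 25, value 122
Best: $125.

$125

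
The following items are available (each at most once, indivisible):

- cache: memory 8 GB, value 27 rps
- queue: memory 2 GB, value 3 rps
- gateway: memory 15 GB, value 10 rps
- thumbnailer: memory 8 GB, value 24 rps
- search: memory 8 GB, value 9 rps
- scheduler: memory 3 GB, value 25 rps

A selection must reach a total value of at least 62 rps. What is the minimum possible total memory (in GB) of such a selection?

Subsets with value ≥ 62, sorted by total memory:
- cache+thumbnailer+scheduler: memory 19, value 76
- cache+queue+thumbnailer+scheduler: memory 21, value 79
Minimum memory: 19 GB.

19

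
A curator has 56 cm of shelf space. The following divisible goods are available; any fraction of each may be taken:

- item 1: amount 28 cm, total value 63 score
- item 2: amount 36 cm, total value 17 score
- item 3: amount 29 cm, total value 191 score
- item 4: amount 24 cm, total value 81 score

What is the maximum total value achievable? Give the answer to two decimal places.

Take in order of value per unit:
- item 3 (191/29 per unit): all 29 → value 191, running total 191.00
- item 4 (81/24 per unit): all 24 → value 81, running total 272.00
- item 1 (63/28 per unit): 3 of 28 → value 3×63/28 = 6.7500, running total 278.75
Total 278.75.

278.75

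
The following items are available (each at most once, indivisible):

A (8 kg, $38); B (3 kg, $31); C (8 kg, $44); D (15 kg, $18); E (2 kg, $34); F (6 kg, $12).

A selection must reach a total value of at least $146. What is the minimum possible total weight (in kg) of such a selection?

Subsets with value ≥ 146, sorted by total weight:
- A+B+C+E: weight 21, value 147
- A+B+C+E+F: weight 27, value 159
- A+B+C+D+E: weight 36, value 165
Minimum weight: 21 kg.

21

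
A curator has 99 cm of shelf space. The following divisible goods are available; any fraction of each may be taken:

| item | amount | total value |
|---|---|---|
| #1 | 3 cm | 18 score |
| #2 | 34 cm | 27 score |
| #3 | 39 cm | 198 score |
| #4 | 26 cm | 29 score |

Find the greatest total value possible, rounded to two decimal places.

Take in order of value per unit:
- #1 (18/3 per unit): all 3 → value 18, running total 18.00
- #3 (198/39 per unit): all 39 → value 198, running total 216.00
- #4 (29/26 per unit): all 26 → value 29, running total 245.00
- #2 (27/34 per unit): 31 of 34 → value 31×27/34 = 24.6176, running total 269.62
Total 269.62.

269.62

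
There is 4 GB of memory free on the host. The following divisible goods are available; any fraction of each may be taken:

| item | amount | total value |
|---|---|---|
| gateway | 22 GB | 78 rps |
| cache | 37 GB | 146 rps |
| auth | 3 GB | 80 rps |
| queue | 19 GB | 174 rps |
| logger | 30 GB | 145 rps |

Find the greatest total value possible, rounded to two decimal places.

89.16

Take in order of value per unit:
- auth (80/3 per unit): all 3 → value 80, running total 80.00
- queue (174/19 per unit): 1 of 19 → value 1×174/19 = 9.1579, running total 89.16
Total 89.16.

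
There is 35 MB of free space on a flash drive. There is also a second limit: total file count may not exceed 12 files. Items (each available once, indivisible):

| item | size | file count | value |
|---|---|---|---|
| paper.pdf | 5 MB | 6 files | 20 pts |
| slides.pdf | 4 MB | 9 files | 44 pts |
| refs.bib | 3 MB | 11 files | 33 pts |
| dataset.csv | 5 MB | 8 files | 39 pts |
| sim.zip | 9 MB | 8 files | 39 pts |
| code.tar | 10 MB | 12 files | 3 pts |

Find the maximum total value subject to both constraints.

44 pts

Feasible sets respecting both limits:
- slides.pdf: size 4, file count 9, value 44
- dataset.csv: size 5, file count 8, value 39
- sim.zip: size 9, file count 8, value 39
- refs.bib: size 3, file count 11, value 33
Best: 44 pts.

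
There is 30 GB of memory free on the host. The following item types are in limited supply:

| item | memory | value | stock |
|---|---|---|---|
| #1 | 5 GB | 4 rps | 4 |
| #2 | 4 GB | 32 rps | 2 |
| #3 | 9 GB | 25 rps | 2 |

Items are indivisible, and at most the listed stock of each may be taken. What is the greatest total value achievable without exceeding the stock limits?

Best selections within memory 30 and stock limits:
- 2×#2 + 2×#3: memory 26, value 114
- 2×#1 + 2×#2 + 1×#3: memory 27, value 97
- 1×#1 + 2×#2 + 1×#3: memory 22, value 93
- 2×#2 + 1×#3: memory 17, value 89
Best: 114 rps.

114 rps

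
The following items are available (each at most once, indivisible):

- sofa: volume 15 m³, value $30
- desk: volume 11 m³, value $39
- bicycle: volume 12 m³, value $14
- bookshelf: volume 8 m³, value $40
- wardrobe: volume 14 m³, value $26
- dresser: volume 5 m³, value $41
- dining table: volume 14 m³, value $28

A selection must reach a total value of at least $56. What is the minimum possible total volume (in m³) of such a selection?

13

Subsets with value ≥ 56, sorted by total volume:
- bookshelf+dresser: volume 13, value 81
- desk+dresser: volume 16, value 80
- desk+bookshelf: volume 19, value 79
Minimum volume: 13 m³.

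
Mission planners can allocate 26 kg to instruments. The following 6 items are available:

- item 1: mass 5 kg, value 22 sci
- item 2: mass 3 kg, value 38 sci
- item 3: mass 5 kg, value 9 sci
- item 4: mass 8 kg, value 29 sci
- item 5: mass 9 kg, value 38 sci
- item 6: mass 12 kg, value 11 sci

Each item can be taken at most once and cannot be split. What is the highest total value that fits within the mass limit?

Check high-value combinations within 26 kg:
- item 1+item 2+item 4+item 5: mass 5+3+8+9=25, value 22+38+29+38=127
- item 2+item 3+item 4+item 5: mass 3+5+8+9=25, value 38+9+29+38=114
- item 1+item 2+item 3+item 5: mass 5+3+5+9=22, value 22+38+9+38=107
- item 2+item 4+item 5: mass 3+8+9=20, value 38+29+38=105
Best: 127 sci.

127 sci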